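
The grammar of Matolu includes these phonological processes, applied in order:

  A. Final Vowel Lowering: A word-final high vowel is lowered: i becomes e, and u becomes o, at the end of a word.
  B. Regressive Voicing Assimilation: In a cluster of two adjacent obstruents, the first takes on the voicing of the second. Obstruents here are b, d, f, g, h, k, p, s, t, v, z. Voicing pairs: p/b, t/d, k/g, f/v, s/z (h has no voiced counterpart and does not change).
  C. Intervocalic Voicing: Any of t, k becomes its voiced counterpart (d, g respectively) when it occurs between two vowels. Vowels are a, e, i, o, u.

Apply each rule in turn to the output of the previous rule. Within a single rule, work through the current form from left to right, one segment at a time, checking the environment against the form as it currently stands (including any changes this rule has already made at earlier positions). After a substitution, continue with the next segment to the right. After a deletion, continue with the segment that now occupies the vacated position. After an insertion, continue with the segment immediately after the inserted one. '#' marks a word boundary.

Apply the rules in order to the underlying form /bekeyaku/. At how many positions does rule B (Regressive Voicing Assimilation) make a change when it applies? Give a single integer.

0

A Final Vowel Lowering: [bekeyaku] → [bekeyako]
B Regressive Voicing Assimilation: no change — [bekeyako]
C Intervocalic Voicing: [bekeyako] → [begeyago]
Rule B changed 0 position(s).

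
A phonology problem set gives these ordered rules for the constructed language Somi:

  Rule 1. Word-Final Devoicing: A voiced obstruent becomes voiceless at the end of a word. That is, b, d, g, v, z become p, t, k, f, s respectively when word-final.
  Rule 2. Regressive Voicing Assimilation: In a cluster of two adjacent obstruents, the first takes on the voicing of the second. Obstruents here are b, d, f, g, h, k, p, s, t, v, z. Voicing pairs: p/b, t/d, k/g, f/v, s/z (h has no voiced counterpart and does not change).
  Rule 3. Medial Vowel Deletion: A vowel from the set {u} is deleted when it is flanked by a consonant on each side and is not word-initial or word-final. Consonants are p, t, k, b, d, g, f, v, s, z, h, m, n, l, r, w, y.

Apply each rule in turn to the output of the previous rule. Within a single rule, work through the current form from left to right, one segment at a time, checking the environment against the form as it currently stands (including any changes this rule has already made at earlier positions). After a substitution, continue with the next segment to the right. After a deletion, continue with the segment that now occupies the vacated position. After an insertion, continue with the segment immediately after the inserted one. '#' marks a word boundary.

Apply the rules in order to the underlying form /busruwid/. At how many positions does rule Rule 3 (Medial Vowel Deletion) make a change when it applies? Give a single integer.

Rule 1 Word-Final Devoicing: [busruwid] → [busruwit]
Rule 2 Regressive Voicing Assimilation: no change — [busruwit]
Rule 3 Medial Vowel Deletion: [busruwit] → [bsrwit]
Rule Rule 3 changed 2 position(s).

2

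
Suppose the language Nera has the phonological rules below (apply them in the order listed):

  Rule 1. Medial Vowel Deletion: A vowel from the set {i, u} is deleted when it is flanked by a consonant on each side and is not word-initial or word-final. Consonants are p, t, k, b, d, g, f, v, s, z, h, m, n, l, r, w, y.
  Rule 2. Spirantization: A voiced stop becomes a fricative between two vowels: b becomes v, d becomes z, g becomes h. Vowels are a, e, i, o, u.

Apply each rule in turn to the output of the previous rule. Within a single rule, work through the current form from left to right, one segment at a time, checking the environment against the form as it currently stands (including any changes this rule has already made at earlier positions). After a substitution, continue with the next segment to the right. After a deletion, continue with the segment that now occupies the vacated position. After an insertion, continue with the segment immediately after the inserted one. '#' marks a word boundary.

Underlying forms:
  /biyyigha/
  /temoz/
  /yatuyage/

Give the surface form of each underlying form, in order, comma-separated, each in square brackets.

/biyyigha/:
  Rule 1 Medial Vowel Deletion: [biyyigha] → [byygha]
  Rule 2 Spirantization: no change — [byygha]
/temoz/:
  Rule 1 Medial Vowel Deletion: no change — [temoz]
  Rule 2 Spirantization: no change — [temoz]
/yatuyage/:
  Rule 1 Medial Vowel Deletion: [yatuyage] → [yatyage]
  Rule 2 Spirantization: [yatyage] → [yatyahe]

[byygha], [temoz], [yatyahe]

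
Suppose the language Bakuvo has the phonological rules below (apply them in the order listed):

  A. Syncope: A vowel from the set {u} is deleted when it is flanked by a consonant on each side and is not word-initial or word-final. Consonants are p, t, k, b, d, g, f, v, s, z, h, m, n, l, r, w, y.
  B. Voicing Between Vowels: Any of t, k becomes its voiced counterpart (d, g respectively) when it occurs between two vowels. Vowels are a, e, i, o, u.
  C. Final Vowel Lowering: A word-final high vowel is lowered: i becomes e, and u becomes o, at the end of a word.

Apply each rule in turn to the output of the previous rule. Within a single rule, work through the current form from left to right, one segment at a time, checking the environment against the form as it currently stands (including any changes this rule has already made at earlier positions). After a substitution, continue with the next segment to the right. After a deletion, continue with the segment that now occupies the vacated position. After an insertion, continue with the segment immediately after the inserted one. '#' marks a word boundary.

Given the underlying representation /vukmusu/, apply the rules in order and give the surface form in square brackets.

A Syncope: [vukmusu] → [vkmsu]
B Voicing Between Vowels: no change — [vkmsu]
C Final Vowel Lowering: [vkmsu] → [vkmso]

[vkmso]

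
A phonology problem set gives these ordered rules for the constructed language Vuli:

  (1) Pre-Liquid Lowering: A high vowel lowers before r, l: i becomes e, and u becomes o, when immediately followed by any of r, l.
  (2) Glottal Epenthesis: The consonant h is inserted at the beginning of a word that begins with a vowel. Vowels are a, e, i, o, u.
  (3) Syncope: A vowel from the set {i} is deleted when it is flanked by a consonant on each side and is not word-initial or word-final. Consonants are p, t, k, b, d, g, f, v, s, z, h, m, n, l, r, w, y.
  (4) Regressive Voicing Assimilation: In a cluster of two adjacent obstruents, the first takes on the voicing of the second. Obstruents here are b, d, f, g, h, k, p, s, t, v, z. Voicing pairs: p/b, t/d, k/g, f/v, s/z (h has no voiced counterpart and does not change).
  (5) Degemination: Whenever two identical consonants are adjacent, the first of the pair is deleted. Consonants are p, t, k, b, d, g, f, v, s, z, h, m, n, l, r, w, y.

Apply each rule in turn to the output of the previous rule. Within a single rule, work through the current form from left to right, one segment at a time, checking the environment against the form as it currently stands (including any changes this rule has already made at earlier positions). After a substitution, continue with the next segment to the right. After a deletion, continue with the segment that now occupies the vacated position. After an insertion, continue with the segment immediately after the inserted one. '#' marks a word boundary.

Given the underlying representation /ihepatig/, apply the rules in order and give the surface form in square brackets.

[hepadg]

(1) Pre-Liquid Lowering: no change — [ihepatig]
(2) Glottal Epenthesis: [ihepatig] → [hihepatig]
(3) Syncope: [hihepatig] → [hhepatg]
(4) Regressive Voicing Assimilation: [hhepatg] → [hhepadg]
(5) Degemination: [hhepadg] → [hepadg]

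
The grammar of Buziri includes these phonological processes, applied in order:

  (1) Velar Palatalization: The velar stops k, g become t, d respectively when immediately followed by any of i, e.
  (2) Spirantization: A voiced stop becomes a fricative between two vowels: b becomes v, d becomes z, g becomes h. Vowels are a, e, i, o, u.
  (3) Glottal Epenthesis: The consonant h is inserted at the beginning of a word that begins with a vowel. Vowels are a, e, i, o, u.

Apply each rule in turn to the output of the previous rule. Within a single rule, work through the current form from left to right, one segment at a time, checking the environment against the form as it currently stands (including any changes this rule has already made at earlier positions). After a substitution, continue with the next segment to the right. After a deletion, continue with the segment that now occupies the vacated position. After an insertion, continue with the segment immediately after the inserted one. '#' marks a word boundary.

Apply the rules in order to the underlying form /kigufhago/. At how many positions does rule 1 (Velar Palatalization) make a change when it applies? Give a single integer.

1

(1) Velar Palatalization: [kigufhago] → [tigufhago]
(2) Spirantization: [tigufhago] → [tihufhaho]
(3) Glottal Epenthesis: no change — [tihufhaho]
Rule 1 changed 1 position(s).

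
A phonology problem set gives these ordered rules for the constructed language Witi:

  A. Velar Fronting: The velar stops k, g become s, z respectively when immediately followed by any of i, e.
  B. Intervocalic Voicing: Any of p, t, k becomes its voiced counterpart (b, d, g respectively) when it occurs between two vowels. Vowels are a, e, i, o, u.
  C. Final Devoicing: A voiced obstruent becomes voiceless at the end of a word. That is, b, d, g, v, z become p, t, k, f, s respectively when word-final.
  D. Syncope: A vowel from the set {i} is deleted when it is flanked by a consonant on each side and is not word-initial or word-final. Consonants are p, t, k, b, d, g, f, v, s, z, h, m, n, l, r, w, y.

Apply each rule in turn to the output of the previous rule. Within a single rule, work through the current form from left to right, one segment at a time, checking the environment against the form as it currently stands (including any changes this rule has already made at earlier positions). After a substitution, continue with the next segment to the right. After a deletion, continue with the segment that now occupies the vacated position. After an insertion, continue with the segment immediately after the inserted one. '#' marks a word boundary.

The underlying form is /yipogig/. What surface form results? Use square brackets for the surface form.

[ybozk]

A Velar Fronting: [yipogig] → [yipozig]
B Intervocalic Voicing: [yipozig] → [yibozig]
C Final Devoicing: [yibozig] → [yibozik]
D Syncope: [yibozik] → [ybozk]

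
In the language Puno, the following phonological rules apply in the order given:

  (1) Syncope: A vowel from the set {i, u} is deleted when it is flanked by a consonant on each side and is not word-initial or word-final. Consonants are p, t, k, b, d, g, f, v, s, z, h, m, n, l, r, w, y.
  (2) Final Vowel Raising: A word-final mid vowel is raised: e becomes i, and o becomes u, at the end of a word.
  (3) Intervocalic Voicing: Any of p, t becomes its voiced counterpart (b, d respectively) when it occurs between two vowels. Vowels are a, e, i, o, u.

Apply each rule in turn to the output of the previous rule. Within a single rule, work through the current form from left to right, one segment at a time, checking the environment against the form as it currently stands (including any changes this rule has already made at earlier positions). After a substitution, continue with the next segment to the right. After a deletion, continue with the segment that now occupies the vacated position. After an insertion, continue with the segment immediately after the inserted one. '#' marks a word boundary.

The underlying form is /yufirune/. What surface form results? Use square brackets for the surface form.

(1) Syncope: [yufirune] → [yfrne]
(2) Final Vowel Raising: [yfrne] → [yfrni]
(3) Intervocalic Voicing: no change — [yfrni]

[yfrni]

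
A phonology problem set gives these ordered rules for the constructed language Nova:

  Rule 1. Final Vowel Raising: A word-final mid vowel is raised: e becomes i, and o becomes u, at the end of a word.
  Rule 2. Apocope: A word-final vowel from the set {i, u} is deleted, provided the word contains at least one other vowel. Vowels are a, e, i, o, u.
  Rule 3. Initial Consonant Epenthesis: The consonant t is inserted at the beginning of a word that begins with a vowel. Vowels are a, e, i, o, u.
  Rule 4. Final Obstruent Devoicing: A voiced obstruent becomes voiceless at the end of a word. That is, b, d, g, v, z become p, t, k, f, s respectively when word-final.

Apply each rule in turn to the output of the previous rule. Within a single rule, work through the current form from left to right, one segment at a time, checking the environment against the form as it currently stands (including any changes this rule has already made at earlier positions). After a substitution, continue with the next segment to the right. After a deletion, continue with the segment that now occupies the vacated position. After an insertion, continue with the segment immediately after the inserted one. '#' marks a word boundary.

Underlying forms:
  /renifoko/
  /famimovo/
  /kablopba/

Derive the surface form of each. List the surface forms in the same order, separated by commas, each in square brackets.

[renifok], [famimof], [kablopba]

/renifoko/:
  Rule 1 Final Vowel Raising: [renifoko] → [renifoku]
  Rule 2 Apocope: [renifoku] → [renifok]
  Rule 3 Initial Consonant Epenthesis: no change — [renifok]
  Rule 4 Final Obstruent Devoicing: no change — [renifok]
/famimovo/:
  Rule 1 Final Vowel Raising: [famimovo] → [famimovu]
  Rule 2 Apocope: [famimovu] → [famimov]
  Rule 3 Initial Consonant Epenthesis: no change — [famimov]
  Rule 4 Final Obstruent Devoicing: [famimov] → [famimof]
/kablopba/:
  Rule 1 Final Vowel Raising: no change — [kablopba]
  Rule 2 Apocope: no change — [kablopba]
  Rule 3 Initial Consonant Epenthesis: no change — [kablopba]
  Rule 4 Final Obstruent Devoicing: no change — [kablopba]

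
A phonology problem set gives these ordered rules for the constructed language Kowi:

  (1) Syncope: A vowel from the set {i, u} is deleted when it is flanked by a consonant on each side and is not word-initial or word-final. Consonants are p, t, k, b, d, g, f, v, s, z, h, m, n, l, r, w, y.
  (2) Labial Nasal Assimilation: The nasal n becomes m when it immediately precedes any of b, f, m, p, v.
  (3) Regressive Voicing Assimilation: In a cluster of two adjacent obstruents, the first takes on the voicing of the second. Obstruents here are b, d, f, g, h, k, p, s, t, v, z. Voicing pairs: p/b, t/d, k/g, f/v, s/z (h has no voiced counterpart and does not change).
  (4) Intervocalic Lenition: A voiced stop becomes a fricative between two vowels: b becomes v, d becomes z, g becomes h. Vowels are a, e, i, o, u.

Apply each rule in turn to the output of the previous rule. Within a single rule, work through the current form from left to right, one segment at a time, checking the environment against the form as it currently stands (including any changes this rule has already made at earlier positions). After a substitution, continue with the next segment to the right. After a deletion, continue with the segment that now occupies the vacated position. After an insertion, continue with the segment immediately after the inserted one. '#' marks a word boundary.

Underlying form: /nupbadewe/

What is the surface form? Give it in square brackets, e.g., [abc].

(1) Syncope: [nupbadewe] → [npbadewe]
(2) Labial Nasal Assimilation: [npbadewe] → [mpbadewe]
(3) Regressive Voicing Assimilation: [mpbadewe] → [mbbadewe]
(4) Intervocalic Lenition: [mbbadewe] → [mbbazewe]

[mbbazewe]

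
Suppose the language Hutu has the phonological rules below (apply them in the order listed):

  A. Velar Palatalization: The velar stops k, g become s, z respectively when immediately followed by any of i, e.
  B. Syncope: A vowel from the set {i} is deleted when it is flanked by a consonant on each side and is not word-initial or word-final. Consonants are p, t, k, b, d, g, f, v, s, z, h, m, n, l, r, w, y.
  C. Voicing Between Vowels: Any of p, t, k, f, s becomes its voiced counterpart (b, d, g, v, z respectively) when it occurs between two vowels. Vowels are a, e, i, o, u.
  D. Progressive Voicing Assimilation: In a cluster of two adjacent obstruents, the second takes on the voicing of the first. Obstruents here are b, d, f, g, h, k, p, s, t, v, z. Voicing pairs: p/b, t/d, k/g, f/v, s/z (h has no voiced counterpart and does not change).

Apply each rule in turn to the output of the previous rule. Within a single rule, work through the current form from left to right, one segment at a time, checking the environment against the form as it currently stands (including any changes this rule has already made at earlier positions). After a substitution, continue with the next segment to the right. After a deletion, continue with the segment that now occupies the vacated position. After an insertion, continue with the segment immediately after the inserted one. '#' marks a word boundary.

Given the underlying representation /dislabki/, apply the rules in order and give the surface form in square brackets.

A Velar Palatalization: [dislabki] → [dislabsi]
B Syncope: [dislabsi] → [dslabsi]
C Voicing Between Vowels: no change — [dslabsi]
D Progressive Voicing Assimilation: [dslabsi] → [dzlabzi]

[dzlabzi]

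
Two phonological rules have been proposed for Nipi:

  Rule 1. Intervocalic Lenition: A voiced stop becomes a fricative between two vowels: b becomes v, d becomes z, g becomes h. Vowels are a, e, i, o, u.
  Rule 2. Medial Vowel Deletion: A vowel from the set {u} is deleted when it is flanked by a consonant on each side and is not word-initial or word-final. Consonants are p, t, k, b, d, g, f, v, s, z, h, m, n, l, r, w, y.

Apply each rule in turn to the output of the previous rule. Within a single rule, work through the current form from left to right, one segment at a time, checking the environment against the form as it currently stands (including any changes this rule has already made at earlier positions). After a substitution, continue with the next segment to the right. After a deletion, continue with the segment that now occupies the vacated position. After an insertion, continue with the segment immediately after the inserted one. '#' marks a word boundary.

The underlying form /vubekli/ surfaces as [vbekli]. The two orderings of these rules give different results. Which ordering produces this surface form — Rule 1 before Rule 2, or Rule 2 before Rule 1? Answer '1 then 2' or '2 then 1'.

Order 1 then 2:
  1 Intervocalic Lenition: [vubekli] → [vuvekli]
  2 Medial Vowel Deletion: [vuvekli] → [vvekli]
  result: [vvekli]
Order 2 then 1:
  2 Medial Vowel Deletion: [vubekli] → [vbekli]
  1 Intervocalic Lenition: no change — [vbekli]
  result: [vbekli]

2 then 1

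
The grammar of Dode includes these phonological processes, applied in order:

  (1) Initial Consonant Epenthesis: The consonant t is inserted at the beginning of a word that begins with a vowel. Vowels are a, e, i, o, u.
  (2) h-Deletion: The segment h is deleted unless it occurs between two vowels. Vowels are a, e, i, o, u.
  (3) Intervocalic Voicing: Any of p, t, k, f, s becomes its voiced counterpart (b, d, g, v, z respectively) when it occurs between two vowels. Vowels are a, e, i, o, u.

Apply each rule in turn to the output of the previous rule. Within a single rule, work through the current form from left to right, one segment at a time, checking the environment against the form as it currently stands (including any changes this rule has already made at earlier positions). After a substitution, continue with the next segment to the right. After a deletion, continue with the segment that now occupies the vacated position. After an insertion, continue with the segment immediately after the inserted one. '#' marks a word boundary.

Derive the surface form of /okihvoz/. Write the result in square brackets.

[togivoz]

(1) Initial Consonant Epenthesis: [okihvoz] → [tokihvoz]
(2) h-Deletion: [tokihvoz] → [tokivoz]
(3) Intervocalic Voicing: [tokivoz] → [togivoz]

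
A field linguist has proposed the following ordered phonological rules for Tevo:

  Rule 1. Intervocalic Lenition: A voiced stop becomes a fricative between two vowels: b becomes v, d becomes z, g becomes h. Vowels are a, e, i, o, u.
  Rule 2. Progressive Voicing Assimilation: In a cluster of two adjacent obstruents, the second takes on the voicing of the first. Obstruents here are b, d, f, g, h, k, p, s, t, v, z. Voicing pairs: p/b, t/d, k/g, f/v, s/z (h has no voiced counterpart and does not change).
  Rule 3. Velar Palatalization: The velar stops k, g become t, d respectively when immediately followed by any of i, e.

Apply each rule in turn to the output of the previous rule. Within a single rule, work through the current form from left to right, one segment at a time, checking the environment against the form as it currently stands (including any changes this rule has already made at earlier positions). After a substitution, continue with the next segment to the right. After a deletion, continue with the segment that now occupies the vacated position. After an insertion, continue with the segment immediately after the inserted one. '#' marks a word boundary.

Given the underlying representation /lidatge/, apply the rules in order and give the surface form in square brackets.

[lizatte]

Rule 1 Intervocalic Lenition: [lidatge] → [lizatge]
Rule 2 Progressive Voicing Assimilation: [lizatge] → [lizatke]
Rule 3 Velar Palatalization: [lizatke] → [lizatte]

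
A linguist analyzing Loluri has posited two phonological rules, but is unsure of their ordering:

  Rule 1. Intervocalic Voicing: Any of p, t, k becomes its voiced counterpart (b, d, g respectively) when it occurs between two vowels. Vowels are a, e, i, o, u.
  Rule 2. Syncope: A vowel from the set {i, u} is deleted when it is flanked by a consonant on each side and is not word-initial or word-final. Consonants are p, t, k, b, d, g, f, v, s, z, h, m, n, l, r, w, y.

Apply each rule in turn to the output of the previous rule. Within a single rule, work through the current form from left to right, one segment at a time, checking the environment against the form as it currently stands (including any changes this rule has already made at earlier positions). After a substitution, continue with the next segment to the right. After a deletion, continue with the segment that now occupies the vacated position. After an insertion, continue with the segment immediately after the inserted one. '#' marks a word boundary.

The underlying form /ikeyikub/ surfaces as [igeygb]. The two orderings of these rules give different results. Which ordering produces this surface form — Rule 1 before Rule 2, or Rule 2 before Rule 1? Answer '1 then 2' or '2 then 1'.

1 then 2

Order 1 then 2:
  1 Intervocalic Voicing: [ikeyikub] → [igeyigub]
  2 Syncope: [igeyigub] → [igeygb]
  result: [igeygb]
Order 2 then 1:
  2 Syncope: [ikeyikub] → [ikeykb]
  1 Intervocalic Voicing: [ikeykb] → [igeykb]
  result: [igeykb]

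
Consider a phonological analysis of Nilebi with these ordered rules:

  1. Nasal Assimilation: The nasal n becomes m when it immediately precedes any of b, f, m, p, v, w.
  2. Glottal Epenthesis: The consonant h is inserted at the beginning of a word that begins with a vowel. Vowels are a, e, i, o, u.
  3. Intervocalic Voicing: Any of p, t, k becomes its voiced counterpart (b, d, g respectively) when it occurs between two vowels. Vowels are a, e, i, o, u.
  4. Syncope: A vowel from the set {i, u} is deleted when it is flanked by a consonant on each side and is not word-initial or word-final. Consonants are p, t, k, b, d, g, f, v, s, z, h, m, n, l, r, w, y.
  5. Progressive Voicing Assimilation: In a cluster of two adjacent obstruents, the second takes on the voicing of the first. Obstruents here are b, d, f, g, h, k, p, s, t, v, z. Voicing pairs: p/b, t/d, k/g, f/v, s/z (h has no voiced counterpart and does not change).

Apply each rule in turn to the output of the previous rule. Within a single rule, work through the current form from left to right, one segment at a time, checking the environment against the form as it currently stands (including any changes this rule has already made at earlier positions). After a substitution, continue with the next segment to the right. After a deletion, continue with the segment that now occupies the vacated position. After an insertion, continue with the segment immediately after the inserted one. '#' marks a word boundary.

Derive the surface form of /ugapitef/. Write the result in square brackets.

[hkabdef]

1 Nasal Assimilation: no change — [ugapitef]
2 Glottal Epenthesis: [ugapitef] → [hugapitef]
3 Intervocalic Voicing: [hugapitef] → [hugabidef]
4 Syncope: [hugabidef] → [hgabdef]
5 Progressive Voicing Assimilation: [hgabdef] → [hkabdef]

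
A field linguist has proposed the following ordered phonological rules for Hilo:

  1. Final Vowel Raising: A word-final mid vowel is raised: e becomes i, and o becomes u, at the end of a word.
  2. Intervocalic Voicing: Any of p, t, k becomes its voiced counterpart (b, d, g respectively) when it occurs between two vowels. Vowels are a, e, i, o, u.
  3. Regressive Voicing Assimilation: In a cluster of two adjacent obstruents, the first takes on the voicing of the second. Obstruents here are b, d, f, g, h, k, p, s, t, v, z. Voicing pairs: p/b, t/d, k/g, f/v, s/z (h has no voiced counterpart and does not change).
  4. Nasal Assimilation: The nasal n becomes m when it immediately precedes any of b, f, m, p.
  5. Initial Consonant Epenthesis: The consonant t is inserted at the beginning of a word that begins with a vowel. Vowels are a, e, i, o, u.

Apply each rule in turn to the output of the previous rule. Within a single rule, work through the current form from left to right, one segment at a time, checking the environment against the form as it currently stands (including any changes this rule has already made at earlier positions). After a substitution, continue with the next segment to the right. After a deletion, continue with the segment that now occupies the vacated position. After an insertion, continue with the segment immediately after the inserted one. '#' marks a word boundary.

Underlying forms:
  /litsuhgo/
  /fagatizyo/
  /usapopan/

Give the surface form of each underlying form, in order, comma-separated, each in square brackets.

[litsuhgu], [fagadizyu], [tusaboban]

/litsuhgo/:
  1 Final Vowel Raising: [litsuhgo] → [litsuhgu]
  2 Intervocalic Voicing: no change — [litsuhgu]
  3 Regressive Voicing Assimilation: no change — [litsuhgu]
  4 Nasal Assimilation: no change — [litsuhgu]
  5 Initial Consonant Epenthesis: no change — [litsuhgu]
/fagatizyo/:
  1 Final Vowel Raising: [fagatizyo] → [fagatizyu]
  2 Intervocalic Voicing: [fagatizyu] → [fagadizyu]
  3 Regressive Voicing Assimilation: no change — [fagadizyu]
  4 Nasal Assimilation: no change — [fagadizyu]
  5 Initial Consonant Epenthesis: no change — [fagadizyu]
/usapopan/:
  1 Final Vowel Raising: no change — [usapopan]
  2 Intervocalic Voicing: [usapopan] → [usaboban]
  3 Regressive Voicing Assimilation: no change — [usaboban]
  4 Nasal Assimilation: no change — [usaboban]
  5 Initial Consonant Epenthesis: [usaboban] → [tusaboban]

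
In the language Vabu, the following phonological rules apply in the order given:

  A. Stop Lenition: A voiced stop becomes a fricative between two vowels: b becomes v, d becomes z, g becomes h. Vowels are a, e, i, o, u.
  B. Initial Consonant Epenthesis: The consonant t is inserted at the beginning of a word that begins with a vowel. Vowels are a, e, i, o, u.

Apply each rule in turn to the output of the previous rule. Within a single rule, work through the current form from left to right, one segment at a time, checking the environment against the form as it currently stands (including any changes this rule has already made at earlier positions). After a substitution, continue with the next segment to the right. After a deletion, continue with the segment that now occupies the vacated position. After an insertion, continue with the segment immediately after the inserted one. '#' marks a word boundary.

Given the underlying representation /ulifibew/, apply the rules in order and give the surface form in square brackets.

[tulifivew]

A Stop Lenition: [ulifibew] → [ulifivew]
B Initial Consonant Epenthesis: [ulifivew] → [tulifivew]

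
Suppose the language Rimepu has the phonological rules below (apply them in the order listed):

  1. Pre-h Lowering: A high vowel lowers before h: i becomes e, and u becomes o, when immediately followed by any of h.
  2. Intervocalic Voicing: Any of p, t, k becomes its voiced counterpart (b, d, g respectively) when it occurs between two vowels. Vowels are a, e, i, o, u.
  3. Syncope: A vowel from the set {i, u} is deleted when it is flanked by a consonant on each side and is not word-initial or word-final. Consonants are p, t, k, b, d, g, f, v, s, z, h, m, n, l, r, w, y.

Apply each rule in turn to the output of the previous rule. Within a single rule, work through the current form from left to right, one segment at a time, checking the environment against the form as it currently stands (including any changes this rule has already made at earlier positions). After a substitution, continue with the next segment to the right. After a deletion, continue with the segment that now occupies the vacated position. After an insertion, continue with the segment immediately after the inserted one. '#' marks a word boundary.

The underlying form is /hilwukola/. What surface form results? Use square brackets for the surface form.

1 Pre-h Lowering: no change — [hilwukola]
2 Intervocalic Voicing: [hilwukola] → [hilwugola]
3 Syncope: [hilwugola] → [hlwgola]

[hlwgola]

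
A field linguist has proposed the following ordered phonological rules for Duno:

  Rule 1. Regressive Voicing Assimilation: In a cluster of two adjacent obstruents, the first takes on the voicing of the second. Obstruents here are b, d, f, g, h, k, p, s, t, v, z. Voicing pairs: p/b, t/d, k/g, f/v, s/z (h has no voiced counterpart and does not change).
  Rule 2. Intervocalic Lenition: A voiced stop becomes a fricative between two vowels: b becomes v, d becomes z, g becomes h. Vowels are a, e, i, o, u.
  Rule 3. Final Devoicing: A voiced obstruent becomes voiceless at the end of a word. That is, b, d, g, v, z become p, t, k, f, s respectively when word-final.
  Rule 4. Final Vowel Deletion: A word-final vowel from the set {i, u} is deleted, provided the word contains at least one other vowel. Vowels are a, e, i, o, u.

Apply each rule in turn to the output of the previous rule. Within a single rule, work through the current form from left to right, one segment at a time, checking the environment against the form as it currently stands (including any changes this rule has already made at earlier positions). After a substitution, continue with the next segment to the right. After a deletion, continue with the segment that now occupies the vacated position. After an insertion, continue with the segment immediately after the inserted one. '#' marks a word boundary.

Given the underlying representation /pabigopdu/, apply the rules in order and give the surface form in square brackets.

[pavihobd]

Rule 1 Regressive Voicing Assimilation: [pabigopdu] → [pabigobdu]
Rule 2 Intervocalic Lenition: [pabigobdu] → [pavihobdu]
Rule 3 Final Devoicing: no change — [pavihobdu]
Rule 4 Final Vowel Deletion: [pavihobdu] → [pavihobd]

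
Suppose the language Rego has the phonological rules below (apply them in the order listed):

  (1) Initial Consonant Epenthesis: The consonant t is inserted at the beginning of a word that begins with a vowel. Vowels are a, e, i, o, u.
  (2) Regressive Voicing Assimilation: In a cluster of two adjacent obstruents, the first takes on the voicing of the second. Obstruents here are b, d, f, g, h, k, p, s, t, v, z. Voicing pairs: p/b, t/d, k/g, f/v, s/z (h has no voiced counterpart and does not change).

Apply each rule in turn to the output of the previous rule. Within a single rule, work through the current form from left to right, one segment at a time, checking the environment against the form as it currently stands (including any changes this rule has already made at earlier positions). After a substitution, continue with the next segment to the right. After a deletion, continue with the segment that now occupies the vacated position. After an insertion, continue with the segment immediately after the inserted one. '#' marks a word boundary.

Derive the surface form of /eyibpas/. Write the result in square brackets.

(1) Initial Consonant Epenthesis: [eyibpas] → [teyibpas]
(2) Regressive Voicing Assimilation: [teyibpas] → [teyippas]

[teyippas]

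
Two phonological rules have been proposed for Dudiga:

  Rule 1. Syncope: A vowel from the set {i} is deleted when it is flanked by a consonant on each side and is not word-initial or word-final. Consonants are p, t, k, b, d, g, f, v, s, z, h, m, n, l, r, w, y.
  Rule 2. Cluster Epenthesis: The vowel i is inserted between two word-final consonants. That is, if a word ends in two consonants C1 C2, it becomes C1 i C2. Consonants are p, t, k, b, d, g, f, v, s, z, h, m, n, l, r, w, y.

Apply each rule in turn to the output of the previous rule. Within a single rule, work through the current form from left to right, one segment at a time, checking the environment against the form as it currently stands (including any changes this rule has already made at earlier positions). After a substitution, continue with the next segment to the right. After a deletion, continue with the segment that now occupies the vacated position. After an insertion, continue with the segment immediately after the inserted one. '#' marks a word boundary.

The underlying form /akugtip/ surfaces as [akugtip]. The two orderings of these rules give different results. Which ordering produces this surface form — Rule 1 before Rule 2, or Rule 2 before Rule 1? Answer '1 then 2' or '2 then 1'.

Order 1 then 2:
  1 Syncope: [akugtip] → [akugtp]
  2 Cluster Epenthesis: [akugtp] → [akugtip]
  result: [akugtip]
Order 2 then 1:
  2 Cluster Epenthesis: no change — [akugtip]
  1 Syncope: [akugtip] → [akugtp]
  result: [akugtp]

1 then 2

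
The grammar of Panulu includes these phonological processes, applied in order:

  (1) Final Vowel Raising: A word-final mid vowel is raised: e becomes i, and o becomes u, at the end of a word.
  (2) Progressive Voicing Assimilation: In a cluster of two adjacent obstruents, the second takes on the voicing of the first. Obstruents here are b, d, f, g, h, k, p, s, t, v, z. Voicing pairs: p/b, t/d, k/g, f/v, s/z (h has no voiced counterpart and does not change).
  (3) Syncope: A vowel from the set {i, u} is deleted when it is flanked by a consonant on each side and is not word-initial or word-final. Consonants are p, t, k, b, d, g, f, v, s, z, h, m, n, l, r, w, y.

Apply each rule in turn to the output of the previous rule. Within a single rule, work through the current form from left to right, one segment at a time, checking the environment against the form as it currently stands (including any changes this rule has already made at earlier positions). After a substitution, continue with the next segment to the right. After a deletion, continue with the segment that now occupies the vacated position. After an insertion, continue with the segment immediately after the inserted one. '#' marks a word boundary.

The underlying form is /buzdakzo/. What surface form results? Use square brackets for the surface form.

[bzdaksu]

(1) Final Vowel Raising: [buzdakzo] → [buzdakzu]
(2) Progressive Voicing Assimilation: [buzdakzu] → [buzdaksu]
(3) Syncope: [buzdaksu] → [bzdaksu]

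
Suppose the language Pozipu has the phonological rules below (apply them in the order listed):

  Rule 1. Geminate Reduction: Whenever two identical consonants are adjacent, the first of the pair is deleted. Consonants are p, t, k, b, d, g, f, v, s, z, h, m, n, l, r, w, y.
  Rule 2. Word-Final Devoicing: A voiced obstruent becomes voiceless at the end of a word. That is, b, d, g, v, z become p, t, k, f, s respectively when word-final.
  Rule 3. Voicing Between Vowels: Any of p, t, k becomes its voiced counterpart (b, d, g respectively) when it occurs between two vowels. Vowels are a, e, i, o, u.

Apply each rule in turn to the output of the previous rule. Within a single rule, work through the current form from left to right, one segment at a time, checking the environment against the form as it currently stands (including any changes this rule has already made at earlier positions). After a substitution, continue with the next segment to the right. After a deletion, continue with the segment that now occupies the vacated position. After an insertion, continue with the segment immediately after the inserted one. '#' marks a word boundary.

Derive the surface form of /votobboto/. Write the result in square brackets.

Rule 1 Geminate Reduction: [votobboto] → [votoboto]
Rule 2 Word-Final Devoicing: no change — [votoboto]
Rule 3 Voicing Between Vowels: [votoboto] → [vodobodo]

[vodobodo]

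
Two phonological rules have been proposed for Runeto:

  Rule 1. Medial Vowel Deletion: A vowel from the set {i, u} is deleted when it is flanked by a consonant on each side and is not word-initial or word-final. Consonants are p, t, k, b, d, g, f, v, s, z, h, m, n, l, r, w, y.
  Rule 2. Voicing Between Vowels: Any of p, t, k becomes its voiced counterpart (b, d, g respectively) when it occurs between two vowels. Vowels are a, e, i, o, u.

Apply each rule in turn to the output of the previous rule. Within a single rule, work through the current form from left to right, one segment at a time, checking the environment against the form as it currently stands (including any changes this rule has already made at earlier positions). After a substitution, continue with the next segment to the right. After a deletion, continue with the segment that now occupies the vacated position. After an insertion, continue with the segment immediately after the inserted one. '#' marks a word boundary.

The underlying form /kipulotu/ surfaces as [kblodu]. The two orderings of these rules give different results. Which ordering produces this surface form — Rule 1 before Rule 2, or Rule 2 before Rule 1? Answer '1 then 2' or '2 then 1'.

2 then 1

Order 1 then 2:
  1 Medial Vowel Deletion: [kipulotu] → [kplotu]
  2 Voicing Between Vowels: [kplotu] → [kplodu]
  result: [kplodu]
Order 2 then 1:
  2 Voicing Between Vowels: [kipulotu] → [kibulodu]
  1 Medial Vowel Deletion: [kibulodu] → [kblodu]
  result: [kblodu]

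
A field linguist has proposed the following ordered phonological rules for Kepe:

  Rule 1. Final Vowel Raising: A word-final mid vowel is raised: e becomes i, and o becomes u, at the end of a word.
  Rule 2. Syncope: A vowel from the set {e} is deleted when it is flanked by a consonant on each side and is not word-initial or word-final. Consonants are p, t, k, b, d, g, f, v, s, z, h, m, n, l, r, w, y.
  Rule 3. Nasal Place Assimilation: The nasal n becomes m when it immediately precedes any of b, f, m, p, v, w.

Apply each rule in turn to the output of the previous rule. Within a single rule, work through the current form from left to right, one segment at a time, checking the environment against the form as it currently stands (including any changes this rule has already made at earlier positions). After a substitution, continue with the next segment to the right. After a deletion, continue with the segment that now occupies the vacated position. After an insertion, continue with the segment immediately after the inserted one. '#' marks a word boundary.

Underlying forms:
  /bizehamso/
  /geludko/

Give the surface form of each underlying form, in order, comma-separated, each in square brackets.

/bizehamso/:
  Rule 1 Final Vowel Raising: [bizehamso] → [bizehamsu]
  Rule 2 Syncope: [bizehamsu] → [bizhamsu]
  Rule 3 Nasal Place Assimilation: no change — [bizhamsu]
/geludko/:
  Rule 1 Final Vowel Raising: [geludko] → [geludku]
  Rule 2 Syncope: [geludku] → [gludku]
  Rule 3 Nasal Place Assimilation: no change — [gludku]

[bizhamsu], [gludku]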